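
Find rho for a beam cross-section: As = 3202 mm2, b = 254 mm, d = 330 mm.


rho = As / (b * d)
= 3202 / (254 * 330)
= 0.0382

0.0382


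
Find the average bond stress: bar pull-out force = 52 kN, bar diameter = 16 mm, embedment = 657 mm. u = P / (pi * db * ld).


u = P / (pi * db * ld)
= 52 * 1000 / (pi * 16 * 657)
= 1.575 MPa

1.575


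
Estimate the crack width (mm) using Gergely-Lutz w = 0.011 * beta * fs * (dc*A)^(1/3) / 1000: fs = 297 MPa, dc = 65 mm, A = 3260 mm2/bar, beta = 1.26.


w = 0.011 * beta * fs * (dc * A)^(1/3) / 1000
= 0.011 * 1.26 * 297 * (65 * 3260)^(1/3) / 1000
= 0.245 mm

0.245


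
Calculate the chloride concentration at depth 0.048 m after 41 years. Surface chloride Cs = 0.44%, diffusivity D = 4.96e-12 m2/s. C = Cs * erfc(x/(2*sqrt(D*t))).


t_seconds = 41 * 365.25 * 24 * 3600 = 1293861600.0 s
arg = 0.048 / (2 * sqrt(4.96e-12 * 1293861600.0))
= 0.2996
erfc(0.2996) = 0.6718
C = 0.44 * 0.6718 = 0.2956%

0.2956


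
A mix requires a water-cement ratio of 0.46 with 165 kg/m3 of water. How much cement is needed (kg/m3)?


Cement = water / (w/c)
= 165 / 0.46
= 358.7 kg/m3

358.7


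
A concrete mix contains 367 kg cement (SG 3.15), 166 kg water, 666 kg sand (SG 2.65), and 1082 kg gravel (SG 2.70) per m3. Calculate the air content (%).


Vol cement = 367 / (3.15 * 1000) = 0.116508 m3
Vol water = 166 / 1000 = 0.166 m3
Vol sand = 666 / (2.65 * 1000) = 0.251321 m3
Vol gravel = 1082 / (2.70 * 1000) = 0.400741 m3
Total solid + water volume = 0.934569 m3
Air = (1 - 0.934569) * 100 = 6.54%

6.54


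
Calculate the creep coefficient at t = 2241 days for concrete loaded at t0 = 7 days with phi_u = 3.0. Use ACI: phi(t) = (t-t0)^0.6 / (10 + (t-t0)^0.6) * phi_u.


dt = 2241 - 7 = 2234
phi = 2234^0.6 / (10 + 2234^0.6) * 3.0
= 2.733

2.733


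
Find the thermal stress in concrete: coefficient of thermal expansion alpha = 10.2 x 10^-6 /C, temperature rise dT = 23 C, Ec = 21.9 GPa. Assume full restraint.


sigma = alpha * dT * Ec
= 10.2e-6 * 23 * 21.9 * 1000
= 5.138 MPa

5.138


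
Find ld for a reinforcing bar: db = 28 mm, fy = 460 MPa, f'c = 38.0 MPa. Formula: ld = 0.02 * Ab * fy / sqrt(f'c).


Ab = pi * 28^2 / 4 = 615.752 mm2
ld = 0.02 * 615.752 * 460 / sqrt(38.0)
= 919.0 mm

919.0


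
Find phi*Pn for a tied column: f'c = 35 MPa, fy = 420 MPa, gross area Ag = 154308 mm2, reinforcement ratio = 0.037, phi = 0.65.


Ast = rho * Ag = 0.037 * 154308 = 5709.396 mm2
phi*Pn = 0.65 * 0.80 * (0.85 * 35 * (154308 - 5709.396) + 420 * 5709.396) / 1000
= 3545.75 kN

3545.75


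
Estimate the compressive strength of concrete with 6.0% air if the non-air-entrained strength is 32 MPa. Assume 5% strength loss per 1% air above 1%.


Strength loss = (6.0 - 1) * 5 = 25.0%
f'c = 32 * (1 - 25.0/100)
= 24.0 MPa

24.0


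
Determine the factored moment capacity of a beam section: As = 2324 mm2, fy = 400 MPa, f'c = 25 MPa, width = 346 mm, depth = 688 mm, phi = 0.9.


a = As * fy / (0.85 * f'c * b)
= 2324 * 400 / (0.85 * 25 * 346)
= 126.4332 mm
Mn = As * fy * (d - a/2) / 10^6
= 580.7987 kN-m
phi*Mn = 0.9 * 580.7987 = 522.72 kN-m

522.72


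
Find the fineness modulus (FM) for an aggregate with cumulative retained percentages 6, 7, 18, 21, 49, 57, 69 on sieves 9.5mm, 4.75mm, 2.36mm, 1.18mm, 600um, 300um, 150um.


FM = sum(cumulative % retained) / 100
= 227 / 100
= 2.27

2.27


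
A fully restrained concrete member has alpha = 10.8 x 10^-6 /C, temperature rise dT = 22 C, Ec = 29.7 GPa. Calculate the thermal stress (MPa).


sigma = alpha * dT * Ec
= 10.8e-6 * 22 * 29.7 * 1000
= 7.057 MPa

7.057


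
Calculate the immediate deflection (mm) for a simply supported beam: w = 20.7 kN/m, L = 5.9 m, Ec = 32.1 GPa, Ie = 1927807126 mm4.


Convert: L = 5.9 m = 5900 mm, Ec = 32.1 GPa = 32100 MPa
delta = 5 * 20.7 * 5900^4 / (384 * 32100 * 1927807126)
= 5.28 mm

5.28


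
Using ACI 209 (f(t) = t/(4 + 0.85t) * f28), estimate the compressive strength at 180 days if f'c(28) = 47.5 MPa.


f(180) = 180 / (4 + 0.85 * 180) * 47.5
= 180 / 157.0 * 47.5
= 54.46 MPa

54.46


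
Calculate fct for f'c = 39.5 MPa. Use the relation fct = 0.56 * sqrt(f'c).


fct = 0.56 * sqrt(39.5)
= 0.56 * 6.285
= 3.52 MPa

3.52


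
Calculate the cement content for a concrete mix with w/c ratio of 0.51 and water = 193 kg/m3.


Cement = water / (w/c)
= 193 / 0.51
= 378.4 kg/m3

378.4


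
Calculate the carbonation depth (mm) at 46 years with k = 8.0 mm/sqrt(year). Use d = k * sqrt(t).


depth = k * sqrt(t)
= 8.0 * sqrt(46)
= 54.26 mm

54.26


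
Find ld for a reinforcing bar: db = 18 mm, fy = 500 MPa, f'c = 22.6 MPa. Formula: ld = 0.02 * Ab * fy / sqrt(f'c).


Ab = pi * 18^2 / 4 = 254.469 mm2
ld = 0.02 * 254.469 * 500 / sqrt(22.6)
= 535.3 mm

535.3


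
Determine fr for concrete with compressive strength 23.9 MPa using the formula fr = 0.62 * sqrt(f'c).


fr = 0.62 * sqrt(23.9)
= 3.031 MPa

3.031


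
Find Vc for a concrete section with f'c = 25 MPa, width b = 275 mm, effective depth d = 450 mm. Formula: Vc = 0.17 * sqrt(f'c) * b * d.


Vc = 0.17 * sqrt(25) * 275 * 450 / 1000
= 105.19 kN

105.19


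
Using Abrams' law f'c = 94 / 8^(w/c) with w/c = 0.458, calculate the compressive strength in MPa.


f'c = 94 / 8^0.458
= 94 / 2.592
= 36.27 MPa

36.27


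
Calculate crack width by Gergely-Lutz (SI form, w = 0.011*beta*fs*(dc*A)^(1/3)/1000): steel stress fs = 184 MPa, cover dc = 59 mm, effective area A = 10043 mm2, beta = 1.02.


w = 0.011 * beta * fs * (dc * A)^(1/3) / 1000
= 0.011 * 1.02 * 184 * (59 * 10043)^(1/3) / 1000
= 0.173 mm

0.173


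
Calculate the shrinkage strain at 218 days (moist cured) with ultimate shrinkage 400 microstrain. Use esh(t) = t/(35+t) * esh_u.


esh(218) = 218 / (35 + 218) * 400
= 218 / 253 * 400
= 344.7 microstrain

344.7


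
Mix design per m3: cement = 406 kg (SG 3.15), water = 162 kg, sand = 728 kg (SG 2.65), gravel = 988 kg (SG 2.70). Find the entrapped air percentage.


Vol cement = 406 / (3.15 * 1000) = 0.128889 m3
Vol water = 162 / 1000 = 0.162 m3
Vol sand = 728 / (2.65 * 1000) = 0.274717 m3
Vol gravel = 988 / (2.70 * 1000) = 0.365926 m3
Total solid + water volume = 0.931532 m3
Air = (1 - 0.931532) * 100 = 6.85%

6.85


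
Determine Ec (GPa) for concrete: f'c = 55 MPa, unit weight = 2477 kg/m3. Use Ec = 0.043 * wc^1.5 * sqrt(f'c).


Ec = 0.043 * 2477^1.5 * sqrt(55) / 1000
= 39.31 GPa

39.31


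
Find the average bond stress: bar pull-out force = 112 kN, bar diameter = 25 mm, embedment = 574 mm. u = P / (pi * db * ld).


u = P / (pi * db * ld)
= 112 * 1000 / (pi * 25 * 574)
= 2.484 MPa

2.484


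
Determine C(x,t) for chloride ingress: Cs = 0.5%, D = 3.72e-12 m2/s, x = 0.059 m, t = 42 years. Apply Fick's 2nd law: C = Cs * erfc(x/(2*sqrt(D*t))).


t_seconds = 42 * 365.25 * 24 * 3600 = 1325419200.0 s
arg = 0.059 / (2 * sqrt(3.72e-12 * 1325419200.0))
= 0.4201
erfc(0.4201) = 0.5524
C = 0.5 * 0.5524 = 0.2762%

0.2762


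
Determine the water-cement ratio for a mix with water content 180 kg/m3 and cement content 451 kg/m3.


w/c = water / cement
w/c = 180 / 451 = 0.399

0.399


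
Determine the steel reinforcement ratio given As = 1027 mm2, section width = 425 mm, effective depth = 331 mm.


rho = As / (b * d)
= 1027 / (425 * 331)
= 0.0073

0.0073


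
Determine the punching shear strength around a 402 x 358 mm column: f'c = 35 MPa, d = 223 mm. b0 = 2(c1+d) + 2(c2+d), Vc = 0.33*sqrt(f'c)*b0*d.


b0 = 2*(402 + 223) + 2*(358 + 223) = 2412 mm
Vc = 0.33 * sqrt(35) * 2412 * 223 / 1000
= 1050.1 kN

1050.1


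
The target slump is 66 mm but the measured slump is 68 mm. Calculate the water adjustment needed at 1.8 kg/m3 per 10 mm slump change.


Difference = 66 - 68 = -2 mm
Water adjustment = -2 * 1.8 / 10 = -0.4 kg/m3

-0.4


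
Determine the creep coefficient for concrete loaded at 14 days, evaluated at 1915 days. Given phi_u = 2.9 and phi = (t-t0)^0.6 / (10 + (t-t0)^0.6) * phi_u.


dt = 1915 - 14 = 1901
phi = 1901^0.6 / (10 + 1901^0.6) * 2.9
= 2.618

2.618


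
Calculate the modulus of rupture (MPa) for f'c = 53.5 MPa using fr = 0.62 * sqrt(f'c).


fr = 0.62 * sqrt(53.5)
= 4.535 MPa

4.535


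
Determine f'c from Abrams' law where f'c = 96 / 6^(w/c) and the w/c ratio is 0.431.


f'c = 96 / 6^0.431
= 96 / 2.165
= 44.35 MPa

44.35


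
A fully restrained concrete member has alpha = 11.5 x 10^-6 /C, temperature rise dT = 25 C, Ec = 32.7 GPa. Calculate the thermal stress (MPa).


sigma = alpha * dT * Ec
= 11.5e-6 * 25 * 32.7 * 1000
= 9.401 MPa

9.401


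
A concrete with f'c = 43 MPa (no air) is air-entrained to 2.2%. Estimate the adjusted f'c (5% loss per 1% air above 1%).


Strength loss = (2.2 - 1) * 5 = 6.0%
f'c = 43 * (1 - 6.0/100)
= 40.42 MPa

40.42


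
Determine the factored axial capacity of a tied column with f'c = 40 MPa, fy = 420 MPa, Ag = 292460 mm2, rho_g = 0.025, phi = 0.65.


Ast = rho * Ag = 0.025 * 292460 = 7311.5 mm2
phi*Pn = 0.65 * 0.80 * (0.85 * 40 * (292460 - 7311.5) + 420 * 7311.5) / 1000
= 6638.26 kN

6638.26


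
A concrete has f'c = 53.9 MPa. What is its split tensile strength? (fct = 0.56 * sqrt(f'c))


fct = 0.56 * sqrt(53.9)
= 0.56 * 7.342
= 4.111 MPa

4.111


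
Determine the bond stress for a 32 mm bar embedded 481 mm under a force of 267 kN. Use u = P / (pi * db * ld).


u = P / (pi * db * ld)
= 267 * 1000 / (pi * 32 * 481)
= 5.522 MPa

5.522


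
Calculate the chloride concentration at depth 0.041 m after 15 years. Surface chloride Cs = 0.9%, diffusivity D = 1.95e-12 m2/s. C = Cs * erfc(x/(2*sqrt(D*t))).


t_seconds = 15 * 365.25 * 24 * 3600 = 473364000.0 s
arg = 0.041 / (2 * sqrt(1.95e-12 * 473364000.0))
= 0.6747
erfc(0.6747) = 0.34
C = 0.9 * 0.34 = 0.306%

0.306


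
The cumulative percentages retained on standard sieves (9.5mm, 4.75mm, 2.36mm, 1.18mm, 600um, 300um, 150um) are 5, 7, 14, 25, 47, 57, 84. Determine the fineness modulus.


FM = sum(cumulative % retained) / 100
= 239 / 100
= 2.39

2.39


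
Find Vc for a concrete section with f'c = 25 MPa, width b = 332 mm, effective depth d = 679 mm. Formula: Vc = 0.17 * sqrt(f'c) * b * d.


Vc = 0.17 * sqrt(25) * 332 * 679 / 1000
= 191.61 kN

191.61


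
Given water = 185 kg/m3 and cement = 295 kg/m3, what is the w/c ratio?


w/c = water / cement
w/c = 185 / 295 = 0.627

0.627


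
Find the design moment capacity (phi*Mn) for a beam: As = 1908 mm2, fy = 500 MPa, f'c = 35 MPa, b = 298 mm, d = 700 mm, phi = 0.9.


a = As * fy / (0.85 * f'c * b)
= 1908 * 500 / (0.85 * 35 * 298)
= 107.6081 mm
Mn = As * fy * (d - a/2) / 10^6
= 616.4709 kN-m
phi*Mn = 0.9 * 616.4709 = 554.82 kN-m

554.82


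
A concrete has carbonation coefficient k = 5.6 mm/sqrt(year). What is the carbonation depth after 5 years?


depth = k * sqrt(t)
= 5.6 * sqrt(5)
= 12.52 mm

12.52


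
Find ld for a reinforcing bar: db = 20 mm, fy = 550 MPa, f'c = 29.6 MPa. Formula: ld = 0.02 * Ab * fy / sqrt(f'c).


Ab = pi * 20^2 / 4 = 314.159 mm2
ld = 0.02 * 314.159 * 550 / sqrt(29.6)
= 635.2 mm

635.2


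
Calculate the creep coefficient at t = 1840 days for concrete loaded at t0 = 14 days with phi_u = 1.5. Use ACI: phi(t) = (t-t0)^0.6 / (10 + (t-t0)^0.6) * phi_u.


dt = 1840 - 14 = 1826
phi = 1826^0.6 / (10 + 1826^0.6) * 1.5
= 1.351

1.351


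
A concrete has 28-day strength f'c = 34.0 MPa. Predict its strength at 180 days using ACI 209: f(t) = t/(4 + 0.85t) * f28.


f(180) = 180 / (4 + 0.85 * 180) * 34.0
= 180 / 157.0 * 34.0
= 38.98 MPa

38.98


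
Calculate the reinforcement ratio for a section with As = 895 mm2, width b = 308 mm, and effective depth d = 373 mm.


rho = As / (b * d)
= 895 / (308 * 373)
= 0.0078

0.0078


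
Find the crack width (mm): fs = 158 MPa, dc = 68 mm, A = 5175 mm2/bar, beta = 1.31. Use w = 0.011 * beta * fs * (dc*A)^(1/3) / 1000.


w = 0.011 * beta * fs * (dc * A)^(1/3) / 1000
= 0.011 * 1.31 * 158 * (68 * 5175)^(1/3) / 1000
= 0.161 mm

0.161


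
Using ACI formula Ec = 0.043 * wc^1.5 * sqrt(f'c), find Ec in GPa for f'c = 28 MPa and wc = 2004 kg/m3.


Ec = 0.043 * 2004^1.5 * sqrt(28) / 1000
= 20.41 GPa

20.41


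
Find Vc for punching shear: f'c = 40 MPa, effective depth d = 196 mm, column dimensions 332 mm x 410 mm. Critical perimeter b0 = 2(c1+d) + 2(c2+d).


b0 = 2*(332 + 196) + 2*(410 + 196) = 2268 mm
Vc = 0.33 * sqrt(40) * 2268 * 196 / 1000
= 927.78 kN

927.78


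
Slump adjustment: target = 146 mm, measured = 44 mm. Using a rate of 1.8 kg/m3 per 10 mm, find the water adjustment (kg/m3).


Difference = 146 - 44 = 102 mm
Water adjustment = 102 * 1.8 / 10 = 18.4 kg/m3

18.4


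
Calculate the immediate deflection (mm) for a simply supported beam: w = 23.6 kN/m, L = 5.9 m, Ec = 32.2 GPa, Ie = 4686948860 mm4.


Convert: L = 5.9 m = 5900 mm, Ec = 32.2 GPa = 32200 MPa
delta = 5 * 23.6 * 5900^4 / (384 * 32200 * 4686948860)
= 2.47 mm

2.47


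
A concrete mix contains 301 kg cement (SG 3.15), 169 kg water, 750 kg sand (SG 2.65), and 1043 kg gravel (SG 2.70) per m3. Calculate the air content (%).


Vol cement = 301 / (3.15 * 1000) = 0.095556 m3
Vol water = 169 / 1000 = 0.169 m3
Vol sand = 750 / (2.65 * 1000) = 0.283019 m3
Vol gravel = 1043 / (2.70 * 1000) = 0.386296 m3
Total solid + water volume = 0.933871 m3
Air = (1 - 0.933871) * 100 = 6.61%

6.61


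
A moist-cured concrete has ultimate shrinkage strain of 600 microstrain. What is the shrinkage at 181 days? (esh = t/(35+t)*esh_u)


esh(181) = 181 / (35 + 181) * 600
= 181 / 216 * 600
= 502.8 microstrain

502.8


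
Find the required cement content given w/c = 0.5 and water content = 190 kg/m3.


Cement = water / (w/c)
= 190 / 0.5
= 380.0 kg/m3

380.0


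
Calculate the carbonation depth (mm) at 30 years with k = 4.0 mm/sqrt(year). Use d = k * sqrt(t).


depth = k * sqrt(t)
= 4.0 * sqrt(30)
= 21.91 mm

21.91


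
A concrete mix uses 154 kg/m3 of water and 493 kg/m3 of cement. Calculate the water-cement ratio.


w/c = water / cement
w/c = 154 / 493 = 0.312

0.312


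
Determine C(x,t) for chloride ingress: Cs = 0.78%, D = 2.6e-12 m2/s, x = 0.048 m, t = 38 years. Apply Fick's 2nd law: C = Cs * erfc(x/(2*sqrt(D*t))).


t_seconds = 38 * 365.25 * 24 * 3600 = 1199188800.0 s
arg = 0.048 / (2 * sqrt(2.6e-12 * 1199188800.0))
= 0.4298
erfc(0.4298) = 0.5433
C = 0.78 * 0.5433 = 0.4238%

0.4238


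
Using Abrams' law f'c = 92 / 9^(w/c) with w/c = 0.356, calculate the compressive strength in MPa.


f'c = 92 / 9^0.356
= 92 / 2.186
= 42.08 MPa

42.08


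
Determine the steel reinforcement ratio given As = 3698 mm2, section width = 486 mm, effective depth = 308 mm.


rho = As / (b * d)
= 3698 / (486 * 308)
= 0.0247

0.0247


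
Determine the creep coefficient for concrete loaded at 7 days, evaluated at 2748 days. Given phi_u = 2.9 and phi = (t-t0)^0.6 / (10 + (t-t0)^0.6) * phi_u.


dt = 2748 - 7 = 2741
phi = 2741^0.6 / (10 + 2741^0.6) * 2.9
= 2.669

2.669


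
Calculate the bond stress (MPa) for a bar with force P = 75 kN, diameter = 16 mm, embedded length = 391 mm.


u = P / (pi * db * ld)
= 75 * 1000 / (pi * 16 * 391)
= 3.816 MPa

3.816


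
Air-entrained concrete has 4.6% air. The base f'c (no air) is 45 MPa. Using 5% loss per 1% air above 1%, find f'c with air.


Strength loss = (4.6 - 1) * 5 = 18.0%
f'c = 45 * (1 - 18.0/100)
= 36.9 MPa

36.9


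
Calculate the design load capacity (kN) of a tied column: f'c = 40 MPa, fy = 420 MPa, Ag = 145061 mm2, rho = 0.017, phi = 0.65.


Ast = rho * Ag = 0.017 * 145061 = 2466.037 mm2
phi*Pn = 0.65 * 0.80 * (0.85 * 40 * (145061 - 2466.037) + 420 * 2466.037) / 1000
= 3059.66 kN

3059.66


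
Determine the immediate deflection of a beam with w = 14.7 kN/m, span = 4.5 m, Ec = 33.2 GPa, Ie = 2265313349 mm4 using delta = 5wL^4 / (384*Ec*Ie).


Convert: L = 4.5 m = 4500 mm, Ec = 33.2 GPa = 33200 MPa
delta = 5 * 14.7 * 4500^4 / (384 * 33200 * 2265313349)
= 1.04 mm

1.04


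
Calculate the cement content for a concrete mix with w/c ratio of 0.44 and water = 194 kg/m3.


Cement = water / (w/c)
= 194 / 0.44
= 440.9 kg/m3

440.9


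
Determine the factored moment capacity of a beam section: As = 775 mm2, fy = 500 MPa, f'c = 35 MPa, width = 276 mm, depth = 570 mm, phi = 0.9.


a = As * fy / (0.85 * f'c * b)
= 775 * 500 / (0.85 * 35 * 276)
= 47.1928 mm
Mn = As * fy * (d - a/2) / 10^6
= 211.7314 kN-m
phi*Mn = 0.9 * 211.7314 = 190.56 kN-m

190.56


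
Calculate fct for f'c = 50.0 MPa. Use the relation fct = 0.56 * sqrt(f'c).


fct = 0.56 * sqrt(50.0)
= 0.56 * 7.071
= 3.96 MPa

3.96


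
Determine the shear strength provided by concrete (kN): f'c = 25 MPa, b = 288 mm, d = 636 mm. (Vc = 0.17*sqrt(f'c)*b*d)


Vc = 0.17 * sqrt(25) * 288 * 636 / 1000
= 155.69 kN

155.69


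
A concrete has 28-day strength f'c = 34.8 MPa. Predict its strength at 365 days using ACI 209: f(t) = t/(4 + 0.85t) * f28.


f(365) = 365 / (4 + 0.85 * 365) * 34.8
= 365 / 314.25 * 34.8
= 40.42 MPa

40.42


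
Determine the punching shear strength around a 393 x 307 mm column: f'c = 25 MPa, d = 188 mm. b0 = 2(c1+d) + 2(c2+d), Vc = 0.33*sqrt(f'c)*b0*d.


b0 = 2*(393 + 188) + 2*(307 + 188) = 2152 mm
Vc = 0.33 * sqrt(25) * 2152 * 188 / 1000
= 667.55 kN

667.55


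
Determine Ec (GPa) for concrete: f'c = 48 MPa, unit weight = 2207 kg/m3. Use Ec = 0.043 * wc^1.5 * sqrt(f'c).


Ec = 0.043 * 2207^1.5 * sqrt(48) / 1000
= 30.89 GPa

30.89


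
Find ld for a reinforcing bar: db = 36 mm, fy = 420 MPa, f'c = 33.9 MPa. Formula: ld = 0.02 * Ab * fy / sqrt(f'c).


Ab = pi * 36^2 / 4 = 1017.876 mm2
ld = 0.02 * 1017.876 * 420 / sqrt(33.9)
= 1468.5 mm

1468.5


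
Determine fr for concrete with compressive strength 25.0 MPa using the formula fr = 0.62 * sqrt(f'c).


fr = 0.62 * sqrt(25.0)
= 3.1 MPa

3.1


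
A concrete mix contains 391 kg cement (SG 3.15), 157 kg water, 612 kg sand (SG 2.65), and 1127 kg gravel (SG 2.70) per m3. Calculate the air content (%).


Vol cement = 391 / (3.15 * 1000) = 0.124127 m3
Vol water = 157 / 1000 = 0.157 m3
Vol sand = 612 / (2.65 * 1000) = 0.230943 m3
Vol gravel = 1127 / (2.70 * 1000) = 0.417407 m3
Total solid + water volume = 0.929478 m3
Air = (1 - 0.929478) * 100 = 7.05%

7.05


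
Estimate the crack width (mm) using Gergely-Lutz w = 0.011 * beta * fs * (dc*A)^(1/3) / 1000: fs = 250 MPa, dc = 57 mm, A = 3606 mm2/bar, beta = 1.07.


w = 0.011 * beta * fs * (dc * A)^(1/3) / 1000
= 0.011 * 1.07 * 250 * (57 * 3606)^(1/3) / 1000
= 0.174 mm

0.174


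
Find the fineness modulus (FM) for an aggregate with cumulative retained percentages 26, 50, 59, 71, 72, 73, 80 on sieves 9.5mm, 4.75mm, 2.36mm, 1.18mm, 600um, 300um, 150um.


FM = sum(cumulative % retained) / 100
= 431 / 100
= 4.31

4.31


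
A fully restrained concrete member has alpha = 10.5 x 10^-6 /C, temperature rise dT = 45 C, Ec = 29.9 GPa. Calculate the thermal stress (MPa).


sigma = alpha * dT * Ec
= 10.5e-6 * 45 * 29.9 * 1000
= 14.128 MPa

14.128


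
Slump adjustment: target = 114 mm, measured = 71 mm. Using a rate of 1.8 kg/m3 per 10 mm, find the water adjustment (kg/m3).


Difference = 114 - 71 = 43 mm
Water adjustment = 43 * 1.8 / 10 = 7.7 kg/m3

7.7


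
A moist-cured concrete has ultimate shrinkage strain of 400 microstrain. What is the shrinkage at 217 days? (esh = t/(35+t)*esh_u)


esh(217) = 217 / (35 + 217) * 400
= 217 / 252 * 400
= 344.4 microstrain

344.4


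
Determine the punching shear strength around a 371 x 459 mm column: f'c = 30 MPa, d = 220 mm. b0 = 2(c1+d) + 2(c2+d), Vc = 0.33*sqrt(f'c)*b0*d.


b0 = 2*(371 + 220) + 2*(459 + 220) = 2540 mm
Vc = 0.33 * sqrt(30) * 2540 * 220 / 1000
= 1010.02 kN

1010.02


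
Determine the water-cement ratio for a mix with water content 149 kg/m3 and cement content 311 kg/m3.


w/c = water / cement
w/c = 149 / 311 = 0.479

0.479


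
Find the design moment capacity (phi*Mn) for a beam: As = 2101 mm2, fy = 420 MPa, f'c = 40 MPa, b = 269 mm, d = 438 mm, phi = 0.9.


a = As * fy / (0.85 * f'c * b)
= 2101 * 420 / (0.85 * 40 * 269)
= 96.4815 mm
Mn = As * fy * (d - a/2) / 10^6
= 343.9313 kN-m
phi*Mn = 0.9 * 343.9313 = 309.54 kN-m

309.54


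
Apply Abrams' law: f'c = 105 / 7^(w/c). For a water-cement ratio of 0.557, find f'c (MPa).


f'c = 105 / 7^0.557
= 105 / 2.956
= 35.52 MPa

35.52


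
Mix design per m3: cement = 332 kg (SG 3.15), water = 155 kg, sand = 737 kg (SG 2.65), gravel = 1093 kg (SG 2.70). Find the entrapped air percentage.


Vol cement = 332 / (3.15 * 1000) = 0.105397 m3
Vol water = 155 / 1000 = 0.155 m3
Vol sand = 737 / (2.65 * 1000) = 0.278113 m3
Vol gravel = 1093 / (2.70 * 1000) = 0.404815 m3
Total solid + water volume = 0.943325 m3
Air = (1 - 0.943325) * 100 = 5.67%

5.67


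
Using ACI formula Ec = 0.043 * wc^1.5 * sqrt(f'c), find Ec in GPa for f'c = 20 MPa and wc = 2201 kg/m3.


Ec = 0.043 * 2201^1.5 * sqrt(20) / 1000
= 19.86 GPa

19.86


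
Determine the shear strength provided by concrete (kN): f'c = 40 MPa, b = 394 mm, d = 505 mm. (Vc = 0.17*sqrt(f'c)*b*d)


Vc = 0.17 * sqrt(40) * 394 * 505 / 1000
= 213.93 kN

213.93


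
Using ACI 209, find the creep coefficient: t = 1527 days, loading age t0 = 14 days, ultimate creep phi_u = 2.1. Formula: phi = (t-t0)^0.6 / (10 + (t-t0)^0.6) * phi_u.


dt = 1527 - 14 = 1513
phi = 1513^0.6 / (10 + 1513^0.6) * 2.1
= 1.869

1.869


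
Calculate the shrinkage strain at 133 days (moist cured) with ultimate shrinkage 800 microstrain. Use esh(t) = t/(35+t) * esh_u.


esh(133) = 133 / (35 + 133) * 800
= 133 / 168 * 800
= 633.3 microstrain

633.3


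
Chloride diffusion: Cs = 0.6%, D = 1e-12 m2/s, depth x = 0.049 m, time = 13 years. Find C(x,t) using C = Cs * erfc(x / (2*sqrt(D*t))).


t_seconds = 13 * 365.25 * 24 * 3600 = 410248800.0 s
arg = 0.049 / (2 * sqrt(1e-12 * 410248800.0))
= 1.2096
erfc(1.2096) = 0.0871
C = 0.6 * 0.0871 = 0.0523%

0.0523


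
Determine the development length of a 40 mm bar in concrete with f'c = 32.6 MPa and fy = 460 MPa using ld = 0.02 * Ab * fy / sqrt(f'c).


Ab = pi * 40^2 / 4 = 1256.637 mm2
ld = 0.02 * 1256.637 * 460 / sqrt(32.6)
= 2024.8 mm

2024.8


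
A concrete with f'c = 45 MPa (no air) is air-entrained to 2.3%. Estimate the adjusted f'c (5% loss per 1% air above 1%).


Strength loss = (2.3 - 1) * 5 = 6.5%
f'c = 45 * (1 - 6.5/100)
= 42.08 MPa

42.08


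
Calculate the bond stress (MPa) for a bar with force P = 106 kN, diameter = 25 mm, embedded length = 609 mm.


u = P / (pi * db * ld)
= 106 * 1000 / (pi * 25 * 609)
= 2.216 MPa

2.216


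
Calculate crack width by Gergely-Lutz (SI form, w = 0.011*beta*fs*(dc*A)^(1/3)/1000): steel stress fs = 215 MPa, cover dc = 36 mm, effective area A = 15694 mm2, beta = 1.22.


w = 0.011 * beta * fs * (dc * A)^(1/3) / 1000
= 0.011 * 1.22 * 215 * (36 * 15694)^(1/3) / 1000
= 0.239 mm

0.239


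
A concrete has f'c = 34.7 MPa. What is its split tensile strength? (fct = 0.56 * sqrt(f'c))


fct = 0.56 * sqrt(34.7)
= 0.56 * 5.891
= 3.299 MPa

3.299


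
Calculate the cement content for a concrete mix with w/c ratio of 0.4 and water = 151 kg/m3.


Cement = water / (w/c)
= 151 / 0.4
= 377.5 kg/m3

377.5


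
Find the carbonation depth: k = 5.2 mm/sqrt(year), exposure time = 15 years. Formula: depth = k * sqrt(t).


depth = k * sqrt(t)
= 5.2 * sqrt(15)
= 20.14 mm

20.14


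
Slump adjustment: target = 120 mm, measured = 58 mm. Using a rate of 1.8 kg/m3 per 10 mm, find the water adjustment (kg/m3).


Difference = 120 - 58 = 62 mm
Water adjustment = 62 * 1.8 / 10 = 11.2 kg/m3

11.2


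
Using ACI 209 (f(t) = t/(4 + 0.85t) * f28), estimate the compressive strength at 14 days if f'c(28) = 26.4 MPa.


f(14) = 14 / (4 + 0.85 * 14) * 26.4
= 14 / 15.9 * 26.4
= 23.25 MPa

23.25


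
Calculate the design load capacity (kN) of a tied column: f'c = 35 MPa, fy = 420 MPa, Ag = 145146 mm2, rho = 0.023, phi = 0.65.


Ast = rho * Ag = 0.023 * 145146 = 3338.358 mm2
phi*Pn = 0.65 * 0.80 * (0.85 * 35 * (145146 - 3338.358) + 420 * 3338.358) / 1000
= 2922.86 kN

2922.86


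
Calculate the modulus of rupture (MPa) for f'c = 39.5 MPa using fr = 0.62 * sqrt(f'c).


fr = 0.62 * sqrt(39.5)
= 3.897 MPa

3.897


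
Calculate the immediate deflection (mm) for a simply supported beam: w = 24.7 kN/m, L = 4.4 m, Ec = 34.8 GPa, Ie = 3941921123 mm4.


Convert: L = 4.4 m = 4400 mm, Ec = 34.8 GPa = 34800 MPa
delta = 5 * 24.7 * 4400^4 / (384 * 34800 * 3941921123)
= 0.88 mm

0.88


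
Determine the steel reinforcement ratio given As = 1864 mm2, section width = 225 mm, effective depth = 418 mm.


rho = As / (b * d)
= 1864 / (225 * 418)
= 0.0198

0.0198


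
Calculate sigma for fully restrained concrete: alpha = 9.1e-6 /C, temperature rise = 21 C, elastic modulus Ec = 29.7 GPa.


sigma = alpha * dT * Ec
= 9.1e-6 * 21 * 29.7 * 1000
= 5.676 MPa

5.676


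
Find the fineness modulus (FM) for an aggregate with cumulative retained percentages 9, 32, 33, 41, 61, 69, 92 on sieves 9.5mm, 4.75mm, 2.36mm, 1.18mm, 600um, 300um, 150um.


FM = sum(cumulative % retained) / 100
= 337 / 100
= 3.37

3.37


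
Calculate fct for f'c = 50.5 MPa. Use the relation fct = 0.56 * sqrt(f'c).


fct = 0.56 * sqrt(50.5)
= 0.56 * 7.106
= 3.98 MPa

3.98


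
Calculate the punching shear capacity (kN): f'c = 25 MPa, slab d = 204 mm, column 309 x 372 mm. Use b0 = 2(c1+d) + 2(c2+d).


b0 = 2*(309 + 204) + 2*(372 + 204) = 2178 mm
Vc = 0.33 * sqrt(25) * 2178 * 204 / 1000
= 733.11 kN

733.11


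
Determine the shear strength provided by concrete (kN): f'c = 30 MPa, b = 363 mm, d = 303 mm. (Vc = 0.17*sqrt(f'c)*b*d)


Vc = 0.17 * sqrt(30) * 363 * 303 / 1000
= 102.41 kN

102.41


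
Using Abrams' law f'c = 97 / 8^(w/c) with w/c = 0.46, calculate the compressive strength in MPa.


f'c = 97 / 8^0.46
= 97 / 2.603
= 37.27 MPa

37.27


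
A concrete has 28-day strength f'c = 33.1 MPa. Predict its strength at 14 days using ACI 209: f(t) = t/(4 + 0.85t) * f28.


f(14) = 14 / (4 + 0.85 * 14) * 33.1
= 14 / 15.9 * 33.1
= 29.14 MPa

29.14


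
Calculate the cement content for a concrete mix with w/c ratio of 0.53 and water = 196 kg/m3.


Cement = water / (w/c)
= 196 / 0.53
= 369.8 kg/m3

369.8


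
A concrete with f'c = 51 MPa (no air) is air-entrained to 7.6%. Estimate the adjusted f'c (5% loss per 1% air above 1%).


Strength loss = (7.6 - 1) * 5 = 33.0%
f'c = 51 * (1 - 33.0/100)
= 34.17 MPa

34.17


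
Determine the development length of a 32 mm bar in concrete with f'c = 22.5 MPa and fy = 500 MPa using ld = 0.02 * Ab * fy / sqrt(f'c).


Ab = pi * 32^2 / 4 = 804.248 mm2
ld = 0.02 * 804.248 * 500 / sqrt(22.5)
= 1695.5 mm

1695.5


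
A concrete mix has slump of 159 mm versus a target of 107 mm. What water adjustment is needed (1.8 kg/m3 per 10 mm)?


Difference = 107 - 159 = -52 mm
Water adjustment = -52 * 1.8 / 10 = -9.4 kg/m3

-9.4


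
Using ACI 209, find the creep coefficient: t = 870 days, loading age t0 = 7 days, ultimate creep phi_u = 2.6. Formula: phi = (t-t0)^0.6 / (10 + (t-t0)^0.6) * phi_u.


dt = 870 - 7 = 863
phi = 863^0.6 / (10 + 863^0.6) * 2.6
= 2.216

2.216


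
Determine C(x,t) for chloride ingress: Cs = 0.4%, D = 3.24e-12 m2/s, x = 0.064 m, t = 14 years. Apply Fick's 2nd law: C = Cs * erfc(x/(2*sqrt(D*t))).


t_seconds = 14 * 365.25 * 24 * 3600 = 441806400.0 s
arg = 0.064 / (2 * sqrt(3.24e-12 * 441806400.0))
= 0.8458
erfc(0.8458) = 0.2316
C = 0.4 * 0.2316 = 0.0927%

0.0927


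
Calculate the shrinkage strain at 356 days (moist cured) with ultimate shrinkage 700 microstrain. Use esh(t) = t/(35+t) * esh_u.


esh(356) = 356 / (35 + 356) * 700
= 356 / 391 * 700
= 637.3 microstrain

637.3


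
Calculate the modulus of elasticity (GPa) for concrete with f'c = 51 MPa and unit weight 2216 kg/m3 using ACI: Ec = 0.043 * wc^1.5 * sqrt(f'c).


Ec = 0.043 * 2216^1.5 * sqrt(51) / 1000
= 32.03 GPa

32.03


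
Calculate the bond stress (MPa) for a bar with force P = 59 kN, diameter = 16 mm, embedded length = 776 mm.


u = P / (pi * db * ld)
= 59 * 1000 / (pi * 16 * 776)
= 1.513 MPa

1.513


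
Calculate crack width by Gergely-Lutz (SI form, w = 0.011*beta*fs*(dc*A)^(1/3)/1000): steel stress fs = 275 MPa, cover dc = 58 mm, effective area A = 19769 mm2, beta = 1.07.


w = 0.011 * beta * fs * (dc * A)^(1/3) / 1000
= 0.011 * 1.07 * 275 * (58 * 19769)^(1/3) / 1000
= 0.339 mm

0.339


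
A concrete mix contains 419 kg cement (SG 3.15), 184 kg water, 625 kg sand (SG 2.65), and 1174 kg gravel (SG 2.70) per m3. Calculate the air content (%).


Vol cement = 419 / (3.15 * 1000) = 0.133016 m3
Vol water = 184 / 1000 = 0.184 m3
Vol sand = 625 / (2.65 * 1000) = 0.235849 m3
Vol gravel = 1174 / (2.70 * 1000) = 0.434815 m3
Total solid + water volume = 0.98768 m3
Air = (1 - 0.98768) * 100 = 1.23%

1.23


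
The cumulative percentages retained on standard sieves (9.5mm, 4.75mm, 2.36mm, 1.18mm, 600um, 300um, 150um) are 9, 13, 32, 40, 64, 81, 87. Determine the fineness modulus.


FM = sum(cumulative % retained) / 100
= 326 / 100
= 3.26

3.26


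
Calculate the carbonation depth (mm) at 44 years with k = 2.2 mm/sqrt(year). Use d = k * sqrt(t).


depth = k * sqrt(t)
= 2.2 * sqrt(44)
= 14.59 mm

14.59


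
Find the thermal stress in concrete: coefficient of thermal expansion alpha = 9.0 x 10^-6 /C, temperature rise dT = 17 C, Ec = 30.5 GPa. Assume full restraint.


sigma = alpha * dT * Ec
= 9.0e-6 * 17 * 30.5 * 1000
= 4.667 MPa

4.667


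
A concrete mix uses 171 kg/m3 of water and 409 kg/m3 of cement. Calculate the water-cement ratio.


w/c = water / cement
w/c = 171 / 409 = 0.418

0.418


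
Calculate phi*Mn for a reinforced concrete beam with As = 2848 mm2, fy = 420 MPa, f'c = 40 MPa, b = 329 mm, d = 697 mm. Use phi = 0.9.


a = As * fy / (0.85 * f'c * b)
= 2848 * 420 / (0.85 * 40 * 329)
= 106.9337 mm
Mn = As * fy * (d - a/2) / 10^6
= 769.7686 kN-m
phi*Mn = 0.9 * 769.7686 = 692.79 kN-m

692.79


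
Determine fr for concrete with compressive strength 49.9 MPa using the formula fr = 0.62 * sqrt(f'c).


fr = 0.62 * sqrt(49.9)
= 4.38 MPa

4.38


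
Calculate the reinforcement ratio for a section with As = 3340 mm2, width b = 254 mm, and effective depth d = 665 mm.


rho = As / (b * d)
= 3340 / (254 * 665)
= 0.0198

0.0198


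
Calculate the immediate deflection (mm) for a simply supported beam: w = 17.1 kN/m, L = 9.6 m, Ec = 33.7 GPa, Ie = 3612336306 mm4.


Convert: L = 9.6 m = 9600 mm, Ec = 33.7 GPa = 33700 MPa
delta = 5 * 17.1 * 9600^4 / (384 * 33700 * 3612336306)
= 15.53 mm

15.53


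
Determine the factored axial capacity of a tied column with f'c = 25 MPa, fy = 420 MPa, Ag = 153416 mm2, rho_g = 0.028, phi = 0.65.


Ast = rho * Ag = 0.028 * 153416 = 4295.648 mm2
phi*Pn = 0.65 * 0.80 * (0.85 * 25 * (153416 - 4295.648) + 420 * 4295.648) / 1000
= 2585.95 kN

2585.95


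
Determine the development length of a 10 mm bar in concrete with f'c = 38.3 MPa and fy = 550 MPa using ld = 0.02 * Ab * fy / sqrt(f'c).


Ab = pi * 10^2 / 4 = 78.54 mm2
ld = 0.02 * 78.54 * 550 / sqrt(38.3)
= 139.6 mm

139.6


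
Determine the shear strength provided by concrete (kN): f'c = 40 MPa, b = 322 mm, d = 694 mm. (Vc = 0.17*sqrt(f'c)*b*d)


Vc = 0.17 * sqrt(40) * 322 * 694 / 1000
= 240.27 kN

240.27


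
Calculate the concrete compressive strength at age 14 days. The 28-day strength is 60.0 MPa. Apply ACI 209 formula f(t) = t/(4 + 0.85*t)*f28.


f(14) = 14 / (4 + 0.85 * 14) * 60.0
= 14 / 15.9 * 60.0
= 52.83 MPa

52.83


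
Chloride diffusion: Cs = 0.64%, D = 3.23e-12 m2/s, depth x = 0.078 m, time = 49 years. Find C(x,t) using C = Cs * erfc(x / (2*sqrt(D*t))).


t_seconds = 49 * 365.25 * 24 * 3600 = 1546322400.0 s
arg = 0.078 / (2 * sqrt(3.23e-12 * 1546322400.0))
= 0.5518
erfc(0.5518) = 0.4351
C = 0.64 * 0.4351 = 0.2785%

0.2785


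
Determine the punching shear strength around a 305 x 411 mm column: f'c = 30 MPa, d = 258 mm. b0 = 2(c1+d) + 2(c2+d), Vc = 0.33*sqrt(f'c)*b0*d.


b0 = 2*(305 + 258) + 2*(411 + 258) = 2464 mm
Vc = 0.33 * sqrt(30) * 2464 * 258 / 1000
= 1149.04 kN

1149.04


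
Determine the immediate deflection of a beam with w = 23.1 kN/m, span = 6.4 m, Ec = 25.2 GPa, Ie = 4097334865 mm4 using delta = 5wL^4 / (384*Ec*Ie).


Convert: L = 6.4 m = 6400 mm, Ec = 25.2 GPa = 25200 MPa
delta = 5 * 23.1 * 6400^4 / (384 * 25200 * 4097334865)
= 4.89 mm

4.89


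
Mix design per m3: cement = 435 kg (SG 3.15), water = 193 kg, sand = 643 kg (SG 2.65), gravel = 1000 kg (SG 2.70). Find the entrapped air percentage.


Vol cement = 435 / (3.15 * 1000) = 0.138095 m3
Vol water = 193 / 1000 = 0.193 m3
Vol sand = 643 / (2.65 * 1000) = 0.242642 m3
Vol gravel = 1000 / (2.70 * 1000) = 0.37037 m3
Total solid + water volume = 0.944107 m3
Air = (1 - 0.944107) * 100 = 5.59%

5.59


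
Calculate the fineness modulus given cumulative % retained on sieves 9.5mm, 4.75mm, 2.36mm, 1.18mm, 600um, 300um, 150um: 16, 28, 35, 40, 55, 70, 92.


FM = sum(cumulative % retained) / 100
= 336 / 100
= 3.36

3.36


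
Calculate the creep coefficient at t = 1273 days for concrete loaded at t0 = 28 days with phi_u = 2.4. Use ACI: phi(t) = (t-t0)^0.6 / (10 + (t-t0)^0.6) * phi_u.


dt = 1273 - 28 = 1245
phi = 1245^0.6 / (10 + 1245^0.6) * 2.4
= 2.107

2.107


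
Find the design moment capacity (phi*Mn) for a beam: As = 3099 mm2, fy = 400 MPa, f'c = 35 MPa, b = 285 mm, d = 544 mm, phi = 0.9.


a = As * fy / (0.85 * f'c * b)
= 3099 * 400 / (0.85 * 35 * 285)
= 146.2008 mm
Mn = As * fy * (d - a/2) / 10^6
= 583.7271 kN-m
phi*Mn = 0.9 * 583.7271 = 525.35 kN-m

525.35


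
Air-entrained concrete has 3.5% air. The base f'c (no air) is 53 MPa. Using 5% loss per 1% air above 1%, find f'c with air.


Strength loss = (3.5 - 1) * 5 = 12.5%
f'c = 53 * (1 - 12.5/100)
= 46.38 MPa

46.38


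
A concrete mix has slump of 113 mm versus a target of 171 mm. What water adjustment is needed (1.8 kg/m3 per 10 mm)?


Difference = 171 - 113 = 58 mm
Water adjustment = 58 * 1.8 / 10 = 10.4 kg/m3

10.4


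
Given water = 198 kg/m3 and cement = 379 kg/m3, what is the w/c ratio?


w/c = water / cement
w/c = 198 / 379 = 0.522

0.522


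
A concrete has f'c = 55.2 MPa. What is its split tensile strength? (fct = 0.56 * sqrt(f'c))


fct = 0.56 * sqrt(55.2)
= 0.56 * 7.43
= 4.161 MPa

4.161


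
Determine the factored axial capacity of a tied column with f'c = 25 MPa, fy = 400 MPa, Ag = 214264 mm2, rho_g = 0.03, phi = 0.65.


Ast = rho * Ag = 0.03 * 214264 = 6427.92 mm2
phi*Pn = 0.65 * 0.80 * (0.85 * 25 * (214264 - 6427.92) + 400 * 6427.92) / 1000
= 3633.6 kN

3633.6


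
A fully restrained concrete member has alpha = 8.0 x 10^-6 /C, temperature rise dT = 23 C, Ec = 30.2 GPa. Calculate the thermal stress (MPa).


sigma = alpha * dT * Ec
= 8.0e-6 * 23 * 30.2 * 1000
= 5.557 MPa

5.557


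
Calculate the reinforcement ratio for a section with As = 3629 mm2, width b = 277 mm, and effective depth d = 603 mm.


rho = As / (b * d)
= 3629 / (277 * 603)
= 0.0217

0.0217


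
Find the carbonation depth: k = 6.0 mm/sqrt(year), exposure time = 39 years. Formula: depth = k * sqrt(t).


depth = k * sqrt(t)
= 6.0 * sqrt(39)
= 37.47 mm

37.47


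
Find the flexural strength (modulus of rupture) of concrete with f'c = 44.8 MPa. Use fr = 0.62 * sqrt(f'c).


fr = 0.62 * sqrt(44.8)
= 4.15 MPa

4.15


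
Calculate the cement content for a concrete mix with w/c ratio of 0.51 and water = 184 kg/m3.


Cement = water / (w/c)
= 184 / 0.51
= 360.8 kg/m3

360.8


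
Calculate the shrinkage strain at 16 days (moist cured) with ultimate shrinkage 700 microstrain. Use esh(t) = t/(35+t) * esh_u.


esh(16) = 16 / (35 + 16) * 700
= 16 / 51 * 700
= 219.6 microstrain

219.6


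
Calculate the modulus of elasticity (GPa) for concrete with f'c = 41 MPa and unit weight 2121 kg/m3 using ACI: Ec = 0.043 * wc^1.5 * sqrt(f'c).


Ec = 0.043 * 2121^1.5 * sqrt(41) / 1000
= 26.89 GPa

26.89


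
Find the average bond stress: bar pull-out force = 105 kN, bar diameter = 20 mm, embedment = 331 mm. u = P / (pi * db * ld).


u = P / (pi * db * ld)
= 105 * 1000 / (pi * 20 * 331)
= 5.049 MPa

5.049


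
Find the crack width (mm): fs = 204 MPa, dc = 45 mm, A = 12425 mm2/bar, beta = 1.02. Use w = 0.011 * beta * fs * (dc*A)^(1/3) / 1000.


w = 0.011 * beta * fs * (dc * A)^(1/3) / 1000
= 0.011 * 1.02 * 204 * (45 * 12425)^(1/3) / 1000
= 0.189 mm

0.189


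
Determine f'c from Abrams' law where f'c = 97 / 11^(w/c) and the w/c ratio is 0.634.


f'c = 97 / 11^0.634
= 97 / 4.573
= 21.21 MPa

21.21


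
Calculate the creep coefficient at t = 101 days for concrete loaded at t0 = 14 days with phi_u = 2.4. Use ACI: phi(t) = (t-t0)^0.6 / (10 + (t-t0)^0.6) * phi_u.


dt = 101 - 14 = 87
phi = 87^0.6 / (10 + 87^0.6) * 2.4
= 1.424

1.424


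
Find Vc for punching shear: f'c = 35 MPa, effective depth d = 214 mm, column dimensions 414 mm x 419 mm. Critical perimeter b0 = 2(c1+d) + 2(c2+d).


b0 = 2*(414 + 214) + 2*(419 + 214) = 2522 mm
Vc = 0.33 * sqrt(35) * 2522 * 214 / 1000
= 1053.68 kN

1053.68


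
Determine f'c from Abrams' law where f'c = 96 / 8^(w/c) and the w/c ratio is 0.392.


f'c = 96 / 8^0.392
= 96 / 2.259
= 42.49 MPa

42.49


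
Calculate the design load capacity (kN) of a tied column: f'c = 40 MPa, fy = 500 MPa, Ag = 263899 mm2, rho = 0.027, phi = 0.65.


Ast = rho * Ag = 0.027 * 263899 = 7125.273 mm2
phi*Pn = 0.65 * 0.80 * (0.85 * 40 * (263899 - 7125.273) + 500 * 7125.273) / 1000
= 6392.33 kN

6392.33


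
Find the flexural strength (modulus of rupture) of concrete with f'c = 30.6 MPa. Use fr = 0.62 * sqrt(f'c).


fr = 0.62 * sqrt(30.6)
= 3.43 MPa

3.43


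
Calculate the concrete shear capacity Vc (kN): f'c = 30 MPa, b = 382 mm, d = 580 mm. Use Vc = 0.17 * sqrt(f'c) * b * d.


Vc = 0.17 * sqrt(30) * 382 * 580 / 1000
= 206.3 kN

206.3


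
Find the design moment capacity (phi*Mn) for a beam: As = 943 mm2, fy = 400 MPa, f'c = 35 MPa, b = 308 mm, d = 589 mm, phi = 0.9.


a = As * fy / (0.85 * f'c * b)
= 943 * 400 / (0.85 * 35 * 308)
= 41.1656 mm
Mn = As * fy * (d - a/2) / 10^6
= 214.407 kN-m
phi*Mn = 0.9 * 214.407 = 192.97 kN-m

192.97


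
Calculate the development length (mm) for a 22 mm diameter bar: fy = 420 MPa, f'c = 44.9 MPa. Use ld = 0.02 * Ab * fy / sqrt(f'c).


Ab = pi * 22^2 / 4 = 380.133 mm2
ld = 0.02 * 380.133 * 420 / sqrt(44.9)
= 476.5 mm

476.5


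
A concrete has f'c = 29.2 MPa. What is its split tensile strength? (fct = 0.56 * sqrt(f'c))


fct = 0.56 * sqrt(29.2)
= 0.56 * 5.404
= 3.026 MPa

3.026


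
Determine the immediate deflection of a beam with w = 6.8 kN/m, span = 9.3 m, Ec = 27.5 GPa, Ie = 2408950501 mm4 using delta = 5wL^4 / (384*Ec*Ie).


Convert: L = 9.3 m = 9300 mm, Ec = 27.5 GPa = 27500 MPa
delta = 5 * 6.8 * 9300^4 / (384 * 27500 * 2408950501)
= 10.0 mm

10.0


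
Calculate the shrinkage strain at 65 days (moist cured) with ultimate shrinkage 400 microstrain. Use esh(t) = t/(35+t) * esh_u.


esh(65) = 65 / (35 + 65) * 400
= 65 / 100 * 400
= 260.0 microstrain

260.0


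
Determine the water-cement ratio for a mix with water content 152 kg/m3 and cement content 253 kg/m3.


w/c = water / cement
w/c = 152 / 253 = 0.601

0.601


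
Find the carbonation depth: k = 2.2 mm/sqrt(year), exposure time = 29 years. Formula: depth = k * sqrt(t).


depth = k * sqrt(t)
= 2.2 * sqrt(29)
= 11.85 mm

11.85


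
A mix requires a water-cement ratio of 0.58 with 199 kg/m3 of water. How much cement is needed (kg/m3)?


Cement = water / (w/c)
= 199 / 0.58
= 343.1 kg/m3

343.1


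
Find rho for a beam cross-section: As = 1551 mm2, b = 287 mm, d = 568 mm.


rho = As / (b * d)
= 1551 / (287 * 568)
= 0.0095

0.0095
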